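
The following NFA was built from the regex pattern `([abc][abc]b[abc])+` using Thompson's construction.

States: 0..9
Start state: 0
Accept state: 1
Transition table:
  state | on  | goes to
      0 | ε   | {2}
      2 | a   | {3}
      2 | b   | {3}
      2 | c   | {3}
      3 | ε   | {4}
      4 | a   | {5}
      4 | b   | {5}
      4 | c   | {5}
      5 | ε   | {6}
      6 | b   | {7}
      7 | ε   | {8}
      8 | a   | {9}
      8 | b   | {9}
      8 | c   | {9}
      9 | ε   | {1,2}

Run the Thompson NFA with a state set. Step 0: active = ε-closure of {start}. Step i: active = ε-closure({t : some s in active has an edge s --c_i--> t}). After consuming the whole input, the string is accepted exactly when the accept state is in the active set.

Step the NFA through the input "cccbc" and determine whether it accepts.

initial (ε-close {0}): {0,2}
'c' @ 1: {3,4}
'c' @ 2: {5,6}
'c' @ 3: {}  — dead — no transitions
rest 'bc' ignored (set empty)
end set {} — state 1 not in

Answer: REJECT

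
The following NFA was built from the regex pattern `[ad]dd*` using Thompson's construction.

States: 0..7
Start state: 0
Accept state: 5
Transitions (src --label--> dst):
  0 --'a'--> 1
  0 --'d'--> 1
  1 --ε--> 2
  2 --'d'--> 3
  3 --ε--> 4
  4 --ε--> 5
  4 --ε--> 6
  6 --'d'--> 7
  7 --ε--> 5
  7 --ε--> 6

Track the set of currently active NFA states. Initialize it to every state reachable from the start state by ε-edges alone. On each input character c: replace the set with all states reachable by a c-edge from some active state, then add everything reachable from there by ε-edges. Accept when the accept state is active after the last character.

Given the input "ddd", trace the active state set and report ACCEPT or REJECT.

start: ε-closure({0}) = {0}
'd' @ 1: {1,2}
'd' @ 2: {3,4,5,6}  ✓accept
'd' @ 3: {5,6,7}  ✓accept
final: {5,6,7}; accept 5 in set

Answer: ACCEPT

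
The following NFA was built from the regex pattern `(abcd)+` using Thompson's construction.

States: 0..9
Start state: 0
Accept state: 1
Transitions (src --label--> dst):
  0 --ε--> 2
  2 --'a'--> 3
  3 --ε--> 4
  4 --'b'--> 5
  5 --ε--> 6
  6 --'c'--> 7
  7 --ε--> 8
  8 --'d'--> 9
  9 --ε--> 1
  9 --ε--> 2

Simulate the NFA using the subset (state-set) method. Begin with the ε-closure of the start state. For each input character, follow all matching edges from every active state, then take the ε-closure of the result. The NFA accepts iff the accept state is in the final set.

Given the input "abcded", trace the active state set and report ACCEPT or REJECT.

start: ε-closure({0}) = {0,2}
'a' @ 1: {3,4}
'b' @ 2: {5,6}
'c' @ 3: {7,8}
'd' @ 4: {1,2,9}  [accepting]
'e' @ 5: {}  — no active states
rest 'd' ignored (set empty)
after full input: {}  (accept=1 not in)

Answer: REJECT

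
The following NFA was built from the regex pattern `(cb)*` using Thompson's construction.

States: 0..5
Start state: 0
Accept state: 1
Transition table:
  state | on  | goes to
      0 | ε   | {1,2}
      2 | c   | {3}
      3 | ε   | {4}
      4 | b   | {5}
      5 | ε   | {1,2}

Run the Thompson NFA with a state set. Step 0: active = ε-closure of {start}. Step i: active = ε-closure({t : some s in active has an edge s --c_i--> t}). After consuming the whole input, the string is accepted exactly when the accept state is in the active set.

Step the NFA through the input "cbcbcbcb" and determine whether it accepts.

Answer: ACCEPT

Trace:
start: ε-closure({0}) = {0,1,2}
'c' @ 1: {3,4}
'b' @ 2: {1,2,5}  (accept∈set)
'c' @ 3: {3,4}
'b' @ 4: {1,2,5}  (accept∈set)
'c' @ 5: {3,4}
'b' @ 6: {1,2,5}  (accept∈set)
'c' @ 7: {3,4}
'b' @ 8: {1,2,5}  (accept∈set)
end set {1,2,5} — state 1 in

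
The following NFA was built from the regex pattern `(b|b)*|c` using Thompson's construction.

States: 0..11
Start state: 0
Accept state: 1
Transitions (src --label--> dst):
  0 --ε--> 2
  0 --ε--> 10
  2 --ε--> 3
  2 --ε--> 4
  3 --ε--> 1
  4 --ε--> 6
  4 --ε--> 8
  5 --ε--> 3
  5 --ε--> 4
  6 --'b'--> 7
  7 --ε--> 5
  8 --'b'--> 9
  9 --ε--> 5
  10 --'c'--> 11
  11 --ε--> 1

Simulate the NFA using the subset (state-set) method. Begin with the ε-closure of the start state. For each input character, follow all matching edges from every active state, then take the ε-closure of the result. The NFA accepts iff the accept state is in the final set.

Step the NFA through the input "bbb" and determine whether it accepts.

Answer: ACCEPT

Derivation:
S₀ = ε-closure({0}) = {0,1,2,3,4,6,8,10}
'b' @ 1: {1,3,4,5,6,7,8,9}  ✓accept
'b' @ 2: {1,3,4,5,6,7,8,9}  ✓accept
'b' @ 3: {1,3,4,5,6,7,8,9}  ✓accept
end set {1,3,4,5,6,7,8,9} — state 1 in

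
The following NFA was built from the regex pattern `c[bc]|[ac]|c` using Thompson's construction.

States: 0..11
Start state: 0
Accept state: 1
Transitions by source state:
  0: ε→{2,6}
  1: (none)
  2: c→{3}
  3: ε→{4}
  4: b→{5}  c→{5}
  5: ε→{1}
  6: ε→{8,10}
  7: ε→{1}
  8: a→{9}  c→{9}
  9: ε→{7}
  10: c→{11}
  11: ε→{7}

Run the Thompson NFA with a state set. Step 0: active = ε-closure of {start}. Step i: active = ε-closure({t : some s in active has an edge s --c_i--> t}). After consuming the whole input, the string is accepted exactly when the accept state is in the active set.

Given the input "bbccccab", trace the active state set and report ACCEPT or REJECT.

initial (ε-close {0}): {0,2,6,8,10}
'b' @ 1: {}  — no active states
rest 'bccccab' ignored (set empty)
after full input: {}  (accept=1 not in)

Answer: REJECT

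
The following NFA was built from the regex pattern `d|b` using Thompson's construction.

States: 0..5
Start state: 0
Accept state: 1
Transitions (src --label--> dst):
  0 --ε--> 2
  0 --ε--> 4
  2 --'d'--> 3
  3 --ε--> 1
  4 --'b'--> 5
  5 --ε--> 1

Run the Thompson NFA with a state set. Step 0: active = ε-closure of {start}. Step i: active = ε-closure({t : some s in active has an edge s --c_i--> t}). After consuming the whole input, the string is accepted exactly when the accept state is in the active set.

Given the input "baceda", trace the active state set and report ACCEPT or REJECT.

Answer: REJECT

Derivation:
initial (ε-close {0}): {0,2,4}
'b' @ 1: {1,5}  (accept∈set)
'a' @ 2: {}  — no active states
rest 'ceda' ignored (set empty)
after full input: {}  (accept=1 not in)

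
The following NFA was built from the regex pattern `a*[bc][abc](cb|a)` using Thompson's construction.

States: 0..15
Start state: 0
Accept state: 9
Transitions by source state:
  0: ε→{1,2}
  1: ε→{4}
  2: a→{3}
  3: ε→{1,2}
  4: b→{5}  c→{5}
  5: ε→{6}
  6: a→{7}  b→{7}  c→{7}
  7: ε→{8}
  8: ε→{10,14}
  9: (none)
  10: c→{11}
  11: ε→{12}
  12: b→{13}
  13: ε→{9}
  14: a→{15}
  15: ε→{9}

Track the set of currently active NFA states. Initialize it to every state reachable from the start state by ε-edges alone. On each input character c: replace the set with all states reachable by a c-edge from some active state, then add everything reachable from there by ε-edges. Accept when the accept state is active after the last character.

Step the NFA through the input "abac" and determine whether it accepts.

initial (ε-close {0}): {0,1,2,4}
'a' @ 1: {1,2,3,4}
'b' @ 2: {5,6}
'a' @ 3: {7,8,10,14}
'c' @ 4: {11,12}
after full input: {11,12}  (accept=9 not in)

Answer: REJECT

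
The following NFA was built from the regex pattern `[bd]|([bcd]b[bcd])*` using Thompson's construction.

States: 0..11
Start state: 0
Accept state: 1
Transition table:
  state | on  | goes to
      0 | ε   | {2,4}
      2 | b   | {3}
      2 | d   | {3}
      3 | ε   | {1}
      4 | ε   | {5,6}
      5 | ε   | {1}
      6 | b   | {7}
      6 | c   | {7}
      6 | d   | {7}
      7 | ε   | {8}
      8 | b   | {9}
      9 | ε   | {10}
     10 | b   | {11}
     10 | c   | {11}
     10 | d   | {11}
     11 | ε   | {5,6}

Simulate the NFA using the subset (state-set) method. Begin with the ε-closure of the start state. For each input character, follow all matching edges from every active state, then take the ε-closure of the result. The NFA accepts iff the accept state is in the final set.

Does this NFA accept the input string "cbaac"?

S₀ = ε-closure({0}) = {0,1,2,4,5,6}
'c' @ 1: {7,8}
'b' @ 2: {9,10}
'a' @ 3: {}  — state set empty
rest 'ac' ignored (set empty)
final: {}; accept 1 not in set

Answer: REJECT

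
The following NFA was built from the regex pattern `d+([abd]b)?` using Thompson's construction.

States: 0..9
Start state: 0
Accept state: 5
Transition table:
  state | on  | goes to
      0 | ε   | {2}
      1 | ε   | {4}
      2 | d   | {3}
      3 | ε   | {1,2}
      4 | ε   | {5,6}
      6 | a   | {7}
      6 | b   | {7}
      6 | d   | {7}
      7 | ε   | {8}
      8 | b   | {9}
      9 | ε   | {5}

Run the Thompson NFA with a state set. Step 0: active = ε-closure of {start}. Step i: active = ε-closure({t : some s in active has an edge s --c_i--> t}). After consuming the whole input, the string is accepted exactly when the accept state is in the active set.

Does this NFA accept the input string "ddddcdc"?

S₀ = ε-closure({0}) = {0,2}
'd' @ 1: {1,2,3,4,5,6}  (accept∈set)
'd' @ 2: {1,2,3,4,5,6,7,8}  (accept∈set)
'd' @ 3: {1,2,3,4,5,6,7,8}  (accept∈set)
'd' @ 4: {1,2,3,4,5,6,7,8}  (accept∈set)
'c' @ 5: {}  — dead — no transitions
rest 'dc' ignored (set empty)
after full input: {}  (accept=5 not in)

Answer: REJECT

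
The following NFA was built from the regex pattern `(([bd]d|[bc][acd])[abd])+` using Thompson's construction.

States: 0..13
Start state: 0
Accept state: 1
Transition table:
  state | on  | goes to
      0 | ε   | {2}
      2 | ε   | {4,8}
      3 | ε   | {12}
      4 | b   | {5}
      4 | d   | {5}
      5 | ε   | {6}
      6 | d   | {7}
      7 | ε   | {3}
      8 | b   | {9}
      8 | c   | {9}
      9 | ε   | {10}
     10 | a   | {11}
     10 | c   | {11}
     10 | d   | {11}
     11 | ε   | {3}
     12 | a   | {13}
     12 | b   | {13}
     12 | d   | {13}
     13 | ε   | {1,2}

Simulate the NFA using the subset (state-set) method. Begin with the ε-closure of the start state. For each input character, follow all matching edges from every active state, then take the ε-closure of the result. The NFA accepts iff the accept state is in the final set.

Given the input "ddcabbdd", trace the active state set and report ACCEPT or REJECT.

Answer: REJECT

Derivation:
S₀ = ε-closure({0}) = {0,2,4,8}
'd' @ 1: {5,6}
'd' @ 2: {3,7,12}
'c' @ 3: {}  — no active states
rest 'abbdd' ignored (set empty)
after full input: {}  (accept=1 not in)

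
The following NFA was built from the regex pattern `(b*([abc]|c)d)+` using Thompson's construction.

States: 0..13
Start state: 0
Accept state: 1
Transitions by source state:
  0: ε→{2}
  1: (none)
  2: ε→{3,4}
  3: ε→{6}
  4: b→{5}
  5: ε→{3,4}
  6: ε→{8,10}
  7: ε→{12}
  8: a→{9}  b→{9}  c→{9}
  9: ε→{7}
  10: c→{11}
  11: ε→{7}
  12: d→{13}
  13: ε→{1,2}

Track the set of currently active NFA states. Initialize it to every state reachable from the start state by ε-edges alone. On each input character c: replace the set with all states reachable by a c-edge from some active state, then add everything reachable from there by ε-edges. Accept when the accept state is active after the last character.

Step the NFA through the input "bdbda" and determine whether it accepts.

Answer: REJECT

Trace:
S₀ = ε-closure({0}) = {0,2,3,4,6,8,10}
'b' @ 1: {3,4,5,6,7,8,9,10,12}
'd' @ 2: {1,2,3,4,6,8,10,13}  [accepting]
'b' @ 3: {3,4,5,6,7,8,9,10,12}
'd' @ 4: {1,2,3,4,6,8,10,13}  [accepting]
'a' @ 5: {7,9,12}
final: {7,9,12}; accept 1 not in set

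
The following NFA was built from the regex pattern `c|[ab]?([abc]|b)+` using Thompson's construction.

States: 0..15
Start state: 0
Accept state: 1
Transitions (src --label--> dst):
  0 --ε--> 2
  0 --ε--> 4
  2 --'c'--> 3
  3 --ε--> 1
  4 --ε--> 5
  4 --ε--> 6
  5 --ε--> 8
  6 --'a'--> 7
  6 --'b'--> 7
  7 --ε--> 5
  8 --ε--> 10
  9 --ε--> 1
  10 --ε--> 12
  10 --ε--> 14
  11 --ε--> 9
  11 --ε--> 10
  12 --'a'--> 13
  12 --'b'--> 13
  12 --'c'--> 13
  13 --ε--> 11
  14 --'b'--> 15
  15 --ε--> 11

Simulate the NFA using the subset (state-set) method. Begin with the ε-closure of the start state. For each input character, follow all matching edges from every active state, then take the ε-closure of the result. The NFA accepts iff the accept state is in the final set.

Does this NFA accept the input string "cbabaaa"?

Answer: ACCEPT

Derivation:
initial (ε-close {0}): {0,2,4,5,6,8,10,12,14}
'c' @ 1: {1,3,9,10,11,12,13,14}  [accepting]
'b' @ 2: {1,9,10,11,12,13,14,15}  [accepting]
'a' @ 3: {1,9,10,11,12,13,14}  [accepting]
'b' @ 4: {1,9,10,11,12,13,14,15}  [accepting]
'a' @ 5: {1,9,10,11,12,13,14}  [accepting]
'a' @ 6: {1,9,10,11,12,13,14}  [accepting]
'a' @ 7: {1,9,10,11,12,13,14}  [accepting]
end set {1,9,10,11,12,13,14} — state 1 in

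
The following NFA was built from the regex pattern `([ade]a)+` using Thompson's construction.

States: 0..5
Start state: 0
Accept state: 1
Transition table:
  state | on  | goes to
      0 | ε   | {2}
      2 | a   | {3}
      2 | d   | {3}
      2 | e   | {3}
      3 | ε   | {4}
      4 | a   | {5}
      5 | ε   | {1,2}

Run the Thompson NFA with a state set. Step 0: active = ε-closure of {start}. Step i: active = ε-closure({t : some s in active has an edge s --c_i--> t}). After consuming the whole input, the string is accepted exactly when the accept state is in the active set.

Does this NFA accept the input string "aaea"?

initial (ε-close {0}): {0,2}
'a' @ 1: {3,4}
'a' @ 2: {1,2,5}  [accepting]
'e' @ 3: {3,4}
'a' @ 4: {1,2,5}  [accepting]
end set {1,2,5} — state 1 in

Answer: ACCEPT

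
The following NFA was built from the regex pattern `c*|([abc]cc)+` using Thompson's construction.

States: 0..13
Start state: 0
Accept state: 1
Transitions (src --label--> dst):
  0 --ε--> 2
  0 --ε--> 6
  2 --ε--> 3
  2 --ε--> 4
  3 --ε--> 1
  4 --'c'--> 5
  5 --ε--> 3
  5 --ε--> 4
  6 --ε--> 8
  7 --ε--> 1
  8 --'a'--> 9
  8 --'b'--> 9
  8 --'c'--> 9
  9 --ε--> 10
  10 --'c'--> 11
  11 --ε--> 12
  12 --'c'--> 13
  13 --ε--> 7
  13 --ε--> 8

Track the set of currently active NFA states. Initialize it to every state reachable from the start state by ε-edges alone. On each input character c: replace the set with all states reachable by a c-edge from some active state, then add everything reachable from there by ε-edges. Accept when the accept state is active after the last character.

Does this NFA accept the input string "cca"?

initial (ε-close {0}): {0,1,2,3,4,6,8}
'c' @ 1: {1,3,4,5,9,10}  ✓accept
'c' @ 2: {1,3,4,5,11,12}  ✓accept
'a' @ 3: {}  — dead — no transitions
after full input: {}  (accept=1 not in)

Answer: REJECT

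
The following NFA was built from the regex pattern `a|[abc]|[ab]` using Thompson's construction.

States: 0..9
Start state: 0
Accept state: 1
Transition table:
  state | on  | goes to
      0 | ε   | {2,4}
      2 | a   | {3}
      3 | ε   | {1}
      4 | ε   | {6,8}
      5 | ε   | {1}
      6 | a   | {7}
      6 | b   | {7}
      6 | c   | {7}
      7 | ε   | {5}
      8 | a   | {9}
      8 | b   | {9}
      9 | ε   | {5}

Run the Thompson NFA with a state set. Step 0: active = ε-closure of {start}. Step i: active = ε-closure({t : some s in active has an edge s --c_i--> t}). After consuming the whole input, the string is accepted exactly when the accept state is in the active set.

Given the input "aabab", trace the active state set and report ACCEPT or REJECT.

Answer: REJECT

Trace:
start: ε-closure({0}) = {0,2,4,6,8}
'a' @ 1: {1,3,5,7,9}  [accepting]
'a' @ 2: {}  — dead — no transitions
rest 'bab' ignored (set empty)
end set {} — state 1 not in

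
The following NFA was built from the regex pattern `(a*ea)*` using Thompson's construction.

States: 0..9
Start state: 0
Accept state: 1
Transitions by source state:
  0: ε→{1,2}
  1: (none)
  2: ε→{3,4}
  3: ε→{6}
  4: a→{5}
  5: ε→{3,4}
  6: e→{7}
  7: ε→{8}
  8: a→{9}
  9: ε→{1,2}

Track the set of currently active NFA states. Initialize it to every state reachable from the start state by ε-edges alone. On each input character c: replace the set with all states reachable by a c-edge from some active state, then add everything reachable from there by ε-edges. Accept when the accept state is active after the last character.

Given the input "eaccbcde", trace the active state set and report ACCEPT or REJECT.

Answer: REJECT

Trace:
S₀ = ε-closure({0}) = {0,1,2,3,4,6}
'e' @ 1: {7,8}
'a' @ 2: {1,2,3,4,6,9}  ✓accept
'c' @ 3: {}  — state set empty
rest 'cbcde' ignored (set empty)
end set {} — state 1 not in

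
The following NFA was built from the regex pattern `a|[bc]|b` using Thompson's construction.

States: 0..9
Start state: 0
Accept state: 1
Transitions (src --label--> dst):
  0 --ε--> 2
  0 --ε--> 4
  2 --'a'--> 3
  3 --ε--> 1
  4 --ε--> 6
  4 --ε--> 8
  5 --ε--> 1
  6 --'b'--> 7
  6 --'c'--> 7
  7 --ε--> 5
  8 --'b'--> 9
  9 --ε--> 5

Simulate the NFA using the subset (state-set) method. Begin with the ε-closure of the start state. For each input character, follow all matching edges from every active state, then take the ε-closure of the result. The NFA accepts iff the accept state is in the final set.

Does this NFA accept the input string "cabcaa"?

initial (ε-close {0}): {0,2,4,6,8}
'c' @ 1: {1,5,7}  ✓accept
'a' @ 2: {}  — no active states
rest 'bcaa' ignored (set empty)
final: {}; accept 1 not in set

Answer: REJECT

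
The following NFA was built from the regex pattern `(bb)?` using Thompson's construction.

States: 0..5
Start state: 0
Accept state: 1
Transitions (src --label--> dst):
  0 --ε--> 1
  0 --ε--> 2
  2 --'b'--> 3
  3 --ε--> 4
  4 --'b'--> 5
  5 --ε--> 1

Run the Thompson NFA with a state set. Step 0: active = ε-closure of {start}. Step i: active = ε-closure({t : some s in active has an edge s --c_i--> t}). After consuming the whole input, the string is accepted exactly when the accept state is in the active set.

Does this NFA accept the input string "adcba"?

initial (ε-close {0}): {0,1,2}
'a' @ 1: {}  — no active states
rest 'dcba' ignored (set empty)
final: {}; accept 1 not in set

Answer: REJECT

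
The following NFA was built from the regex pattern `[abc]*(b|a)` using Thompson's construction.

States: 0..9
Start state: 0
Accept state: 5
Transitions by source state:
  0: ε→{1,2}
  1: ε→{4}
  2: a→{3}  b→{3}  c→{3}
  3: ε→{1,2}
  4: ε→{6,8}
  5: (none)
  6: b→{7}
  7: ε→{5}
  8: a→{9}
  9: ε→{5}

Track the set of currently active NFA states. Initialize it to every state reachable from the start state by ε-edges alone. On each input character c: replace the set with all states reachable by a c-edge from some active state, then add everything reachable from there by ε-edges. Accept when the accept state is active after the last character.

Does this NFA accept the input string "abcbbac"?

start: ε-closure({0}) = {0,1,2,4,6,8}
'a' @ 1: {1,2,3,4,5,6,8,9}  ✓accept
'b' @ 2: {1,2,3,4,5,6,7,8}  ✓accept
'c' @ 3: {1,2,3,4,6,8}
'b' @ 4: {1,2,3,4,5,6,7,8}  ✓accept
'b' @ 5: {1,2,3,4,5,6,7,8}  ✓accept
'a' @ 6: {1,2,3,4,5,6,8,9}  ✓accept
'c' @ 7: {1,2,3,4,6,8}
end set {1,2,3,4,6,8} — state 5 not in

Answer: REJECT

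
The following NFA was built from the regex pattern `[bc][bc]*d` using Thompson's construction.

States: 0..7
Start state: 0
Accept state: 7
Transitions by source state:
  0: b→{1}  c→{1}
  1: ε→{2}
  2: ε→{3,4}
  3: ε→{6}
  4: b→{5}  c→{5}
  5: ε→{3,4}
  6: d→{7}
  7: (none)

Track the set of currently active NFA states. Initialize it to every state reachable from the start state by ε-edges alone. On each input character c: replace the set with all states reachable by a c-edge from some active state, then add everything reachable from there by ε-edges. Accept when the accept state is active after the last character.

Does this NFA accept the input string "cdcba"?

initial (ε-close {0}): {0}
'c' @ 1: {1,2,3,4,6}
'd' @ 2: {7}  (accept∈set)
'c' @ 3: {}  — no active states
rest 'ba' ignored (set empty)
end set {} — state 7 not in

Answer: REJECT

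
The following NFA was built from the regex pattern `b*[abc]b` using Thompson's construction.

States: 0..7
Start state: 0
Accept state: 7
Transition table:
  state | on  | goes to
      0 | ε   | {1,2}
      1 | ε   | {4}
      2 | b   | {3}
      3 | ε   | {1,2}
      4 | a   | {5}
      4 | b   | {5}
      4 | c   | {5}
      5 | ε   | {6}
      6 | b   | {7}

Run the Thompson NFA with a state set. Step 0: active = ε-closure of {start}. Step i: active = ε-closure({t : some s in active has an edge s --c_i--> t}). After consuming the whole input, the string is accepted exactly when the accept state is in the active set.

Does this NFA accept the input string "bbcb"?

Answer: ACCEPT

Steps:
S₀ = ε-closure({0}) = {0,1,2,4}
'b' @ 1: {1,2,3,4,5,6}
'b' @ 2: {1,2,3,4,5,6,7}  [accepting]
'c' @ 3: {5,6}
'b' @ 4: {7}  [accepting]
final: {7}; accept 7 in set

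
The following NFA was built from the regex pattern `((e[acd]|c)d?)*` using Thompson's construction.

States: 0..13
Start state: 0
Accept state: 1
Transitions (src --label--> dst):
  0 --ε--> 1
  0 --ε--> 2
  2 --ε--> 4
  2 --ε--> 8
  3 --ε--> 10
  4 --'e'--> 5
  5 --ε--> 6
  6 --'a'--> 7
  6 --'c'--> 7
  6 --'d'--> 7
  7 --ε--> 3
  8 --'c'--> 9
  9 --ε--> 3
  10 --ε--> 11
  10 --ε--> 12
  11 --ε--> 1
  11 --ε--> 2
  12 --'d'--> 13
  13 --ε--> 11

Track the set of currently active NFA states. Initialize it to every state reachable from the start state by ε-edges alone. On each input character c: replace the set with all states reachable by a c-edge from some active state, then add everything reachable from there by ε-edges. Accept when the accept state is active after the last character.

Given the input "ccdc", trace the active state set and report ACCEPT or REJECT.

initial (ε-close {0}): {0,1,2,4,8}
'c' @ 1: {1,2,3,4,8,9,10,11,12}  ✓accept
'c' @ 2: {1,2,3,4,8,9,10,11,12}  ✓accept
'd' @ 3: {1,2,4,8,11,13}  ✓accept
'c' @ 4: {1,2,3,4,8,9,10,11,12}  ✓accept
after full input: {1,2,3,4,8,9,10,11,12}  (accept=1 in)

Answer: ACCEPT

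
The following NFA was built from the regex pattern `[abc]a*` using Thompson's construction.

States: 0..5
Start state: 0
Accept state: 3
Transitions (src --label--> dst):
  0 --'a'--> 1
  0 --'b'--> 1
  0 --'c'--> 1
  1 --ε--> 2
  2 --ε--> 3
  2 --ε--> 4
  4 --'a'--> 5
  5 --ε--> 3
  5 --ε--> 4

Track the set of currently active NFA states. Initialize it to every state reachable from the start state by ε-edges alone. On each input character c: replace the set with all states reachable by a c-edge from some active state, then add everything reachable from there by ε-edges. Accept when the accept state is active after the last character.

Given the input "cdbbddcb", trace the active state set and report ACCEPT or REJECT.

Answer: REJECT

Trace:
S₀ = ε-closure({0}) = {0}
'c' @ 1: {1,2,3,4}  (accept∈set)
'd' @ 2: {}  — dead — no transitions
rest 'bbddcb' ignored (set empty)
end set {} — state 3 not in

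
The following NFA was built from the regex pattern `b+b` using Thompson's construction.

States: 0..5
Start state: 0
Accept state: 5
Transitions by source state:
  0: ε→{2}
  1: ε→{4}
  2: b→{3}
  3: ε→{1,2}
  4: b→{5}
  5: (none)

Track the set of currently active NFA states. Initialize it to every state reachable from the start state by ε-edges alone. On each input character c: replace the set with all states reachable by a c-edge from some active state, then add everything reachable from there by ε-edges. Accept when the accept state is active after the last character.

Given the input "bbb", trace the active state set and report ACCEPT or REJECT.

initial (ε-close {0}): {0,2}
'b' @ 1: {1,2,3,4}
'b' @ 2: {1,2,3,4,5}  (accept∈set)
'b' @ 3: {1,2,3,4,5}  (accept∈set)
final: {1,2,3,4,5}; accept 5 in set

Answer: ACCEPT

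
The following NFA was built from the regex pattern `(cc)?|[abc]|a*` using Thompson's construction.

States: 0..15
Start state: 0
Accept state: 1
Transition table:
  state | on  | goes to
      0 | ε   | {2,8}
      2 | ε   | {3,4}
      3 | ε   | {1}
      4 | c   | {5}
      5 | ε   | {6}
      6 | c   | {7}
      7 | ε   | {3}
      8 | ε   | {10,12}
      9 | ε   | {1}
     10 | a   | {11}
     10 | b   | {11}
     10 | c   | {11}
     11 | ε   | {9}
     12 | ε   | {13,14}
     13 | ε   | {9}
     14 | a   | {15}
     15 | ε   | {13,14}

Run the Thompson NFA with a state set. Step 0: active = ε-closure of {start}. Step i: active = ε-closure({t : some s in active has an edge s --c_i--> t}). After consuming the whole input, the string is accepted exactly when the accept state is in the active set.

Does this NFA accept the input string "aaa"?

S₀ = ε-closure({0}) = {0,1,2,3,4,8,9,10,12,13,14}
'a' @ 1: {1,9,11,13,14,15}  ✓accept
'a' @ 2: {1,9,13,14,15}  ✓accept
'a' @ 3: {1,9,13,14,15}  ✓accept
after full input: {1,9,13,14,15}  (accept=1 in)

Answer: ACCEPT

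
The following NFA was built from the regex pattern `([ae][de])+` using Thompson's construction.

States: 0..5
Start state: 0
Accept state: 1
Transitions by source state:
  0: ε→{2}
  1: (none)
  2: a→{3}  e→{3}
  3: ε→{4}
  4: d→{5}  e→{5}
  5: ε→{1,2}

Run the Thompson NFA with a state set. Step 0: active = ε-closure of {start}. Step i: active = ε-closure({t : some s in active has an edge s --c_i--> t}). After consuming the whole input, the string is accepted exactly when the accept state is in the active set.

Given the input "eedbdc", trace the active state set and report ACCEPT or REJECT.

Answer: REJECT

Trace:
S₀ = ε-closure({0}) = {0,2}
'e' @ 1: {3,4}
'e' @ 2: {1,2,5}  (accept∈set)
'd' @ 3: {}  — no active states
rest 'bdc' ignored (set empty)
final: {}; accept 1 not in set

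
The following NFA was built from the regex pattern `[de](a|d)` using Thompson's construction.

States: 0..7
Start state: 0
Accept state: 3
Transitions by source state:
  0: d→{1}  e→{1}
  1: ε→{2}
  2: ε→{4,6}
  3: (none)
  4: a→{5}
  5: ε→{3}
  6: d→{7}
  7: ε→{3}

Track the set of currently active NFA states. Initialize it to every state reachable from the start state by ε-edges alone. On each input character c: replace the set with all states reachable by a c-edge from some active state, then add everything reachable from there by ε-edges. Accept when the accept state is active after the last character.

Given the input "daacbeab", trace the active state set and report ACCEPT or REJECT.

Answer: REJECT

Derivation:
start: ε-closure({0}) = {0}
'd' @ 1: {1,2,4,6}
'a' @ 2: {3,5}  (accept∈set)
'a' @ 3: {}  — no active states
rest 'cbeab' ignored (set empty)
end set {} — state 3 not in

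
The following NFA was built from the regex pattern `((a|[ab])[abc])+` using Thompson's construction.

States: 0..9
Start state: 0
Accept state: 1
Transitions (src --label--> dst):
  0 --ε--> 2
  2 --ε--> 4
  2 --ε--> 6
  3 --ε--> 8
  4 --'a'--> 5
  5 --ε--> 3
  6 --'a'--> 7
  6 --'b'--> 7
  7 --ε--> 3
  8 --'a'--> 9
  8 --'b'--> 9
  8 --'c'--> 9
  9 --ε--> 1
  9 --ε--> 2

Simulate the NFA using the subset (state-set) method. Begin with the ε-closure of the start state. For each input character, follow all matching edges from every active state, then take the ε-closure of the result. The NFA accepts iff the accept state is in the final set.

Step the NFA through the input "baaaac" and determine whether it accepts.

initial (ε-close {0}): {0,2,4,6}
'b' @ 1: {3,7,8}
'a' @ 2: {1,2,4,6,9}  [accepting]
'a' @ 3: {3,5,7,8}
'a' @ 4: {1,2,4,6,9}  [accepting]
'a' @ 5: {3,5,7,8}
'c' @ 6: {1,2,4,6,9}  [accepting]
after full input: {1,2,4,6,9}  (accept=1 in)

Answer: ACCEPT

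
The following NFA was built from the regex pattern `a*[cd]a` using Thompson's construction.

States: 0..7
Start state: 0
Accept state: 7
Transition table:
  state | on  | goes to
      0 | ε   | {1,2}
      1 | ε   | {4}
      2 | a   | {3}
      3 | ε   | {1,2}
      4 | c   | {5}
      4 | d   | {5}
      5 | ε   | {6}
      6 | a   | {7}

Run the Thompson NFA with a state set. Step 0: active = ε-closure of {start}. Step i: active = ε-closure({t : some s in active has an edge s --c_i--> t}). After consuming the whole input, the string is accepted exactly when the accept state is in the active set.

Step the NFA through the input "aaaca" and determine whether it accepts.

Answer: ACCEPT

Steps:
start: ε-closure({0}) = {0,1,2,4}
'a' @ 1: {1,2,3,4}
'a' @ 2: {1,2,3,4}
'a' @ 3: {1,2,3,4}
'c' @ 4: {5,6}
'a' @ 5: {7}  ✓accept
after full input: {7}  (accept=7 in)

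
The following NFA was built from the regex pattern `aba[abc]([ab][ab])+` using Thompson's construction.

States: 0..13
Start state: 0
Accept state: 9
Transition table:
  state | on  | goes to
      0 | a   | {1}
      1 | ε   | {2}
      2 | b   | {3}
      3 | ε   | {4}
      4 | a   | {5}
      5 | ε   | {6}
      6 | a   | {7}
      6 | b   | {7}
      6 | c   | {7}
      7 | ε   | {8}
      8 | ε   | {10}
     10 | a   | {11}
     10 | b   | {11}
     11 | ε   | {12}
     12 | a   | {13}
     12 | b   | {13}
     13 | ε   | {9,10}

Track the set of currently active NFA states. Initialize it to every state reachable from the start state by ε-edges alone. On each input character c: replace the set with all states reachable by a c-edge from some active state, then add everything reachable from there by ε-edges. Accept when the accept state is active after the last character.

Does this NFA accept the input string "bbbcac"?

start: ε-closure({0}) = {0}
'b' @ 1: {}  — state set empty
rest 'bbcac' ignored (set empty)
end set {} — state 9 not in

Answer: REJECT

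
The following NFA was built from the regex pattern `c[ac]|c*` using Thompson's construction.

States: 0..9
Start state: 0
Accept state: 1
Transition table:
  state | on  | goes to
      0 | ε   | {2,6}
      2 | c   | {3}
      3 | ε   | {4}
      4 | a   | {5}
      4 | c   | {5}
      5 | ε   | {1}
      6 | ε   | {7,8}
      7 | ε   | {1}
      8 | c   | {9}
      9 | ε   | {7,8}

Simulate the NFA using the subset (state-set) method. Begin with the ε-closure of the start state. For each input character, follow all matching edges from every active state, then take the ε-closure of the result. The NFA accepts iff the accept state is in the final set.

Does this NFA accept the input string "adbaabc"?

Answer: REJECT

Derivation:
S₀ = ε-closure({0}) = {0,1,2,6,7,8}
'a' @ 1: {}  — state set empty
rest 'dbaabc' ignored (set empty)
final: {}; accept 1 not in set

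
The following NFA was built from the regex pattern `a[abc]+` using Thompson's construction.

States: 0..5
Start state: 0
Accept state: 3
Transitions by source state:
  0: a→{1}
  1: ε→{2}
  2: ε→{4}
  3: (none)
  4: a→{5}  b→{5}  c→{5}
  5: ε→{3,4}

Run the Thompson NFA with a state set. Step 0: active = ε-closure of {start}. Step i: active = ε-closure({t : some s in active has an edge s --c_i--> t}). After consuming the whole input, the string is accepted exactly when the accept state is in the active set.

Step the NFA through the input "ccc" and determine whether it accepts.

start: ε-closure({0}) = {0}
'c' @ 1: {}  — no active states
rest 'cc' ignored (set empty)
after full input: {}  (accept=3 not in)

Answer: REJECT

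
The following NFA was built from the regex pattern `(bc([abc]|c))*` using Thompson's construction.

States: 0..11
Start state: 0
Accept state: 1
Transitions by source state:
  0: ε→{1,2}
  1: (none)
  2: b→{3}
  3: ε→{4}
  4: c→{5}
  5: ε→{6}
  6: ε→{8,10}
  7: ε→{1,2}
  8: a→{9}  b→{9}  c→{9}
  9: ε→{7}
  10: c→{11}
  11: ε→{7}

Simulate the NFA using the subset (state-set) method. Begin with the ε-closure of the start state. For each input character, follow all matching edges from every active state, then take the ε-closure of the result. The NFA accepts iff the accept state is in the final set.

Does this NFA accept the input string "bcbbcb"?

S₀ = ε-closure({0}) = {0,1,2}
'b' @ 1: {3,4}
'c' @ 2: {5,6,8,10}
'b' @ 3: {1,2,7,9}  [accepting]
'b' @ 4: {3,4}
'c' @ 5: {5,6,8,10}
'b' @ 6: {1,2,7,9}  [accepting]
after full input: {1,2,7,9}  (accept=1 in)

Answer: ACCEPT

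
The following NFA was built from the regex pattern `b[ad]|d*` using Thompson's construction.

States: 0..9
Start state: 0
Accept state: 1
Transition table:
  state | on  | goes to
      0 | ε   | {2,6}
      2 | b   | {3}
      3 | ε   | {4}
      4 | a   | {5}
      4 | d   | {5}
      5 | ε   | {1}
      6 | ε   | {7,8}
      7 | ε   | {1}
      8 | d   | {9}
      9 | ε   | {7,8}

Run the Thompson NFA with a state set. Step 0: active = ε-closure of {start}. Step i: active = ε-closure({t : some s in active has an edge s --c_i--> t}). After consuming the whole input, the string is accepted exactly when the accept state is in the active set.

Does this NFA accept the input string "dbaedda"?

Answer: REJECT

Derivation:
start: ε-closure({0}) = {0,1,2,6,7,8}
'd' @ 1: {1,7,8,9}  [accepting]
'b' @ 2: {}  — state set empty
rest 'aedda' ignored (set empty)
final: {}; accept 1 not in set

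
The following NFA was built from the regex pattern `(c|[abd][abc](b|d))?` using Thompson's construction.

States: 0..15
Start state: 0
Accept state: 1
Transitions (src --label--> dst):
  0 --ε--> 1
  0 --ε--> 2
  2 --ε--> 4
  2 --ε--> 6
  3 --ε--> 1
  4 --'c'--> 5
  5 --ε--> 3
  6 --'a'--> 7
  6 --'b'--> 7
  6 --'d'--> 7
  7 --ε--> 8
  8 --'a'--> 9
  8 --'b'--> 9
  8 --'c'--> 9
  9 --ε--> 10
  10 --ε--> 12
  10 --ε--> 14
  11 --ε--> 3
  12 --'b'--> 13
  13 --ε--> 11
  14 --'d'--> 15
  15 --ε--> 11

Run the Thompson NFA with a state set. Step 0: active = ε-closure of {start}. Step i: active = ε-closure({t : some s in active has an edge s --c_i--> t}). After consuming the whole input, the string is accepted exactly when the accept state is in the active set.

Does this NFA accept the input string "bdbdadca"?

Answer: REJECT

Derivation:
start: ε-closure({0}) = {0,1,2,4,6}
'b' @ 1: {7,8}
'd' @ 2: {}  — no active states
rest 'bdadca' ignored (set empty)
end set {} — state 1 not in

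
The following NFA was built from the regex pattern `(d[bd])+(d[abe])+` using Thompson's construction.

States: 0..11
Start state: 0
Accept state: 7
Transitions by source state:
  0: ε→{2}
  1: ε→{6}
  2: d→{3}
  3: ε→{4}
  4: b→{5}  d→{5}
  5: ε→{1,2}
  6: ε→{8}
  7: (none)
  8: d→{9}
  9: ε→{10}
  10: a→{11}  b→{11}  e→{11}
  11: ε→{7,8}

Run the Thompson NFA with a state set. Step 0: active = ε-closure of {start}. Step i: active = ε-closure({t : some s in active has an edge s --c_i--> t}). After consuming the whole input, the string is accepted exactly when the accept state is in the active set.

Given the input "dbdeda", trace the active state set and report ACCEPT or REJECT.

Answer: ACCEPT

Trace:
start: ε-closure({0}) = {0,2}
'd' @ 1: {3,4}
'b' @ 2: {1,2,5,6,8}
'd' @ 3: {3,4,9,10}
'e' @ 4: {7,8,11}  [accepting]
'd' @ 5: {9,10}
'a' @ 6: {7,8,11}  [accepting]
end set {7,8,11} — state 7 in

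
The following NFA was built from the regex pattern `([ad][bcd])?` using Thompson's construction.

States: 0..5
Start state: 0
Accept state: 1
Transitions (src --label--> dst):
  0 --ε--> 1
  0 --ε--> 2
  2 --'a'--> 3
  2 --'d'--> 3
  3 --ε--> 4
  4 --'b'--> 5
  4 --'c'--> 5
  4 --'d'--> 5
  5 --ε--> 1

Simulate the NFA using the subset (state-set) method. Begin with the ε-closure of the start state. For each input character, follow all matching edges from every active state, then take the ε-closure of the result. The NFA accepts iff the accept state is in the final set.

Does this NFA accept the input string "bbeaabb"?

Answer: REJECT

Steps:
initial (ε-close {0}): {0,1,2}
'b' @ 1: {}  — no active states
rest 'beaabb' ignored (set empty)
final: {}; accept 1 not in set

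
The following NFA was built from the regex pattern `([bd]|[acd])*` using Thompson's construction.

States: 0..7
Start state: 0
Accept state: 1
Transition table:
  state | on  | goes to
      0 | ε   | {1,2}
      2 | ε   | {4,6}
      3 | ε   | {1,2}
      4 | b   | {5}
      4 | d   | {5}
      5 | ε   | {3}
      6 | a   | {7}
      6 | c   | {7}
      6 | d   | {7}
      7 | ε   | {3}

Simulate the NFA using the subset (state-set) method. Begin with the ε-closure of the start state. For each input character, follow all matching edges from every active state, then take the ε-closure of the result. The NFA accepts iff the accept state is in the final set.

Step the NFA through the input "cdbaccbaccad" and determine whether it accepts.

Answer: ACCEPT

Derivation:
start: ε-closure({0}) = {0,1,2,4,6}
'c' @ 1: {1,2,3,4,6,7}  (accept∈set)
'd' @ 2: {1,2,3,4,5,6,7}  (accept∈set)
'b' @ 3: {1,2,3,4,5,6}  (accept∈set)
'a' @ 4: {1,2,3,4,6,7}  (accept∈set)
'c' @ 5: {1,2,3,4,6,7}  (accept∈set)
'c' @ 6: {1,2,3,4,6,7}  (accept∈set)
'b' @ 7: {1,2,3,4,5,6}  (accept∈set)
'a' @ 8: {1,2,3,4,6,7}  (accept∈set)
'c' @ 9: {1,2,3,4,6,7}  (accept∈set)
'c' @ 10: {1,2,3,4,6,7}  (accept∈set)
'a' @ 11: {1,2,3,4,6,7}  (accept∈set)
'd' @ 12: {1,2,3,4,5,6,7}  (accept∈set)
final: {1,2,3,4,5,6,7}; accept 1 in set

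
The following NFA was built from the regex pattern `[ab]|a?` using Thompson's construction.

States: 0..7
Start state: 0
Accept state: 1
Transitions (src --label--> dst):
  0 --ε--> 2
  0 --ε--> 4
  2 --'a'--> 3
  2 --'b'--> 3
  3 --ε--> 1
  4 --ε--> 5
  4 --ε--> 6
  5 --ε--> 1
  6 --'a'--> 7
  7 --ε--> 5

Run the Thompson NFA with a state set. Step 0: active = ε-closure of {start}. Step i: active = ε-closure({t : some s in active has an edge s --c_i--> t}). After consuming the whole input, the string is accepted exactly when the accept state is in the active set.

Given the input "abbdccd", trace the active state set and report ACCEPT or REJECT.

Answer: REJECT

Trace:
S₀ = ε-closure({0}) = {0,1,2,4,5,6}
'a' @ 1: {1,3,5,7}  [accepting]
'b' @ 2: {}  — no active states
rest 'bdccd' ignored (set empty)
final: {}; accept 1 not in set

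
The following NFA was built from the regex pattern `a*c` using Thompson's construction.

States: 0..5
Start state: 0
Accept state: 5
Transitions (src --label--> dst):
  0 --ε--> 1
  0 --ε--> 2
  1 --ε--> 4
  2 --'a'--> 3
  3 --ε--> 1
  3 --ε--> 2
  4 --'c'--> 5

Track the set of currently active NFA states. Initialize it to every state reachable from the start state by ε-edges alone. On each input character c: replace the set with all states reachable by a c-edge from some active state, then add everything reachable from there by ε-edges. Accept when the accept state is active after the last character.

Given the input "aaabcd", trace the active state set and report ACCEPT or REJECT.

S₀ = ε-closure({0}) = {0,1,2,4}
'a' @ 1: {1,2,3,4}
'a' @ 2: {1,2,3,4}
'a' @ 3: {1,2,3,4}
'b' @ 4: {}  — no active states
rest 'cd' ignored (set empty)
end set {} — state 5 not in

Answer: REJECT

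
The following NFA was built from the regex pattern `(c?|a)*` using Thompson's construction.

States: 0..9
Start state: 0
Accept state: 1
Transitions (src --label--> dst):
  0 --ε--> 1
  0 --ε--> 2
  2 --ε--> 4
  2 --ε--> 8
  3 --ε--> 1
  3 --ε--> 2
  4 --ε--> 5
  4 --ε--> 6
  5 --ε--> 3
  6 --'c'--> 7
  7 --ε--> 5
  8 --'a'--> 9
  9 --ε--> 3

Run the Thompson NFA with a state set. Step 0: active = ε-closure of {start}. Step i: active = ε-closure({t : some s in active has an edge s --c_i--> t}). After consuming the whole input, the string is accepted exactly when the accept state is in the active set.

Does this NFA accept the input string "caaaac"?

Answer: ACCEPT

Steps:
S₀ = ε-closure({0}) = {0,1,2,3,4,5,6,8}
'c' @ 1: {1,2,3,4,5,6,7,8}  ✓accept
'a' @ 2: {1,2,3,4,5,6,8,9}  ✓accept
'a' @ 3: {1,2,3,4,5,6,8,9}  ✓accept
'a' @ 4: {1,2,3,4,5,6,8,9}  ✓accept
'a' @ 5: {1,2,3,4,5,6,8,9}  ✓accept
'c' @ 6: {1,2,3,4,5,6,7,8}  ✓accept
after full input: {1,2,3,4,5,6,7,8}  (accept=1 in)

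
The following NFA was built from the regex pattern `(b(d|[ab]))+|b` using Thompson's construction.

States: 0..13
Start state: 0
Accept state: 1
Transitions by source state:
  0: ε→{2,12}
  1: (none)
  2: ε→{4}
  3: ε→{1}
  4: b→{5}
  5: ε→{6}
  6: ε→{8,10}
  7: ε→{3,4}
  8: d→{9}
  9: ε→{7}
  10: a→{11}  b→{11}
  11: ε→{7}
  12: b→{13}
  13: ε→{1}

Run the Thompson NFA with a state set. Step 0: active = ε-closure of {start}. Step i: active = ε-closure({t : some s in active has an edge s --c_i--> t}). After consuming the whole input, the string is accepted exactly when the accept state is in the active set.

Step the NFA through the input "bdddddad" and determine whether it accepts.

S₀ = ε-closure({0}) = {0,2,4,12}
'b' @ 1: {1,5,6,8,10,13}  [accepting]
'd' @ 2: {1,3,4,7,9}  [accepting]
'd' @ 3: {}  — dead — no transitions
rest 'dddad' ignored (set empty)
after full input: {}  (accept=1 not in)

Answer: REJECT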